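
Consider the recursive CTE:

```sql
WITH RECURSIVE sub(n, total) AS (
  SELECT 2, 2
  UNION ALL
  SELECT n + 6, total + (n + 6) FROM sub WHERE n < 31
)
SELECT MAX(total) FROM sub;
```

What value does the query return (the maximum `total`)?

102

Base: n=2, total=2.
Iteration 1: 2 < 31 holds -> n = 2 + 6 = 8, total = 2 + 8 = 10.
Iteration 2: 8 < 31 holds -> n = 8 + 6 = 14, total = 10 + 14 = 24.
Iteration 3: 14 < 31 holds -> n = 14 + 6 = 20, total = 24 + 20 = 44.
Iteration 4: 20 < 31 holds -> n = 20 + 6 = 26, total = 44 + 26 = 70.
Iteration 5: 26 < 31 holds -> n = 26 + 6 = 32, total = 70 + 32 = 102.
Iteration 6: 32 < 31 fails; recursion stops.
total values: 2, 10, 24, 44, 70, 102; the maximum is 102.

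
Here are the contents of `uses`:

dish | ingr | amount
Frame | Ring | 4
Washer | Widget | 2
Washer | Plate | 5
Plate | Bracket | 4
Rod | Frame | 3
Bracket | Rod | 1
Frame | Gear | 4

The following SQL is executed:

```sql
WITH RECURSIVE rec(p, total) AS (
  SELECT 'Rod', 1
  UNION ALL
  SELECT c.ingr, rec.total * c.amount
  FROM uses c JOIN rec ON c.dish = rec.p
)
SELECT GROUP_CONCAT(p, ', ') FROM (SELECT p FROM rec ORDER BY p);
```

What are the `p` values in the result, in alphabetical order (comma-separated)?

Frame, Gear, Ring, Rod

Base: (Rod, total=1).
Iteration 1: components of {Rod} -> Frame = 1*3 = 3.
Iteration 2: components of {Frame} -> Gear = 3*4 = 12, Ring = 3*4 = 12.
Iteration 3: no further components; recursion stops.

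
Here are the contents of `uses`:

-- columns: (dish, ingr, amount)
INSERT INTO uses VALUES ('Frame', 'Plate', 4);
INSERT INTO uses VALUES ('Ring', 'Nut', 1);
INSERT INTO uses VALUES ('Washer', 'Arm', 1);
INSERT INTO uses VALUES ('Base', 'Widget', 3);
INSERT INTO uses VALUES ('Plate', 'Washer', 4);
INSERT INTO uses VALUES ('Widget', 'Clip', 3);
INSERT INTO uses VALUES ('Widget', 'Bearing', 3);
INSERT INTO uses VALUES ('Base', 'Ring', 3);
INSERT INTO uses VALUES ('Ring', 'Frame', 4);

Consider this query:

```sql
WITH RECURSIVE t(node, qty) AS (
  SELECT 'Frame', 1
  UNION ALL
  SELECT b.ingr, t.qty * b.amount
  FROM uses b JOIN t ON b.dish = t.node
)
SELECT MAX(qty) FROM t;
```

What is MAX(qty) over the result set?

Base: (Frame, qty=1).
Iteration 1: components of {Frame} -> Plate = 1*4 = 4.
Iteration 2: components of {Plate} -> Washer = 4*4 = 16.
Iteration 3: components of {Washer} -> Arm = 16*1 = 16.
Iteration 4: no further components; recursion stops.
qty values: 1, 4, 16, 16; the maximum is 16.

16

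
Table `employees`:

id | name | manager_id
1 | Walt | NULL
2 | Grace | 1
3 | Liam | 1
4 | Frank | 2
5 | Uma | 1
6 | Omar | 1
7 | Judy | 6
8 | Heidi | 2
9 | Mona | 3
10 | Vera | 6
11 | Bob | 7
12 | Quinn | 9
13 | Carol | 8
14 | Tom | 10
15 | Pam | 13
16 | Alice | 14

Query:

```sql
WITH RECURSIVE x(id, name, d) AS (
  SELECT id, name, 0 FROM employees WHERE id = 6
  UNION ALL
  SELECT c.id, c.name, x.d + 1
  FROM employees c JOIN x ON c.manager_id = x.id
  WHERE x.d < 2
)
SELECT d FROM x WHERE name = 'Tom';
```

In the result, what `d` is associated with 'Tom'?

2

Base: id=6 (Omar) at d 0.
Iteration 1: rows with manager_id in {6} -> Judy (id 7, d 1), Vera (id 10, d 1).
Iteration 2: rows with manager_id in {7,10} -> Bob (id 11, d 2), Tom (id 14, d 2).
Iteration 3: d < 2 fails for all current rows; recursion stops.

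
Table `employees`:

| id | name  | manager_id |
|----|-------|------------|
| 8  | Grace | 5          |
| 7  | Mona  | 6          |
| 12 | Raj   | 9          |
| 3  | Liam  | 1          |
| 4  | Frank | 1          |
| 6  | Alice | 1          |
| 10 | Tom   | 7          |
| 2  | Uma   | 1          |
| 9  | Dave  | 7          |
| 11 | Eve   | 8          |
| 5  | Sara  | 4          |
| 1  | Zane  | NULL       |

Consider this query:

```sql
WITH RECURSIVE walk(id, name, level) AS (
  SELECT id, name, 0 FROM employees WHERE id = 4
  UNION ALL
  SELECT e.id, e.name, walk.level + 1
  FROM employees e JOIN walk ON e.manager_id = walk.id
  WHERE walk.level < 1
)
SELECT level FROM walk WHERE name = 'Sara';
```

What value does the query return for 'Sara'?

1

Base: id=4 (Frank) at level 0.
Iteration 1: rows with manager_id in {4} -> Sara (id 5, level 1).
Iteration 2: level < 1 fails for all current rows; recursion stops.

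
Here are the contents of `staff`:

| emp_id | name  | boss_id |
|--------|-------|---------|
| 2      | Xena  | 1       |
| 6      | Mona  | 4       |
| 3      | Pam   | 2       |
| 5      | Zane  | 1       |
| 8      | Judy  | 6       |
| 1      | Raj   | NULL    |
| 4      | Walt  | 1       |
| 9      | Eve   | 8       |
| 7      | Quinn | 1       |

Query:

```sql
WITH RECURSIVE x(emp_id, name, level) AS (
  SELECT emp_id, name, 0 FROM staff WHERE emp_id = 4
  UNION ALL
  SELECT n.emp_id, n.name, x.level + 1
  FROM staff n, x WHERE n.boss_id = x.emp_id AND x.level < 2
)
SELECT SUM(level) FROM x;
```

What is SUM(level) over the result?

3

Base: emp_id=4 (Walt) at level 0.
Iteration 1: rows with boss_id in {4} -> Mona (id 6, level 1).
Iteration 2: rows with boss_id in {6} -> Judy (id 8, level 2).
Iteration 3: level < 2 fails for all current rows; recursion stops.
SUM(level) = 0 + 1 + 2 = 3.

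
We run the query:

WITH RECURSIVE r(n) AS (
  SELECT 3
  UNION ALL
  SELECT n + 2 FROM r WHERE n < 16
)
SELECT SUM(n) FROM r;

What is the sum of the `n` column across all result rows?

Base: n=3.
Iteration 1: 3 < 16 holds -> n = 3 + 2 = 5.
Iteration 2: 5 < 16 holds -> n = 5 + 2 = 7.
Iteration 3: 7 < 16 holds -> n = 7 + 2 = 9.
Iteration 4: 9 < 16 holds -> n = 9 + 2 = 11.
Iteration 5: 11 < 16 holds -> n = 11 + 2 = 13.
Iteration 6: 13 < 16 holds -> n = 13 + 2 = 15.
Iteration 7: 15 < 16 holds -> n = 15 + 2 = 17.
Iteration 8: 17 < 16 fails; recursion stops.
SUM(n) = 3 + 5 + 7 + 9 + 11 + 13 + 15 + 17 = 80.

80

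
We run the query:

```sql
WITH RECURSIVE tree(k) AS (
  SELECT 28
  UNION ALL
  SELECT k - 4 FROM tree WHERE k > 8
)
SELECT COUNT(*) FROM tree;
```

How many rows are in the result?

Base: k=28.
Iteration 1: 28 > 8 holds -> k = 28 - 4 = 24.
Iteration 2: 24 > 8 holds -> k = 24 - 4 = 20.
Iteration 3: 20 > 8 holds -> k = 20 - 4 = 16.
Iteration 4: 16 > 8 holds -> k = 16 - 4 = 12.
Iteration 5: 12 > 8 holds -> k = 12 - 4 = 8.
Iteration 6: 8 > 8 fails; recursion stops.
Total rows emitted: 6.

6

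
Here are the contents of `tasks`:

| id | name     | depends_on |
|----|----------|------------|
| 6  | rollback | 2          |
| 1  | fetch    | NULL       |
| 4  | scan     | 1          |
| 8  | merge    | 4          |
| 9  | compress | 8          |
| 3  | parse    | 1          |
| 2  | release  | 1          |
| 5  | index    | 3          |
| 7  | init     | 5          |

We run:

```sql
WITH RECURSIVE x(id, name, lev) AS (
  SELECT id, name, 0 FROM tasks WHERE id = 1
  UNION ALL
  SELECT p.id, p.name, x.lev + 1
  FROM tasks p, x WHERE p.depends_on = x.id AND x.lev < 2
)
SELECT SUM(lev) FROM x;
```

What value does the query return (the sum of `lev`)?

9

Base: id=1 (fetch) at lev 0.
Iteration 1: rows with depends_on in {1} -> release (id 2, lev 1), parse (id 3, lev 1), scan (id 4, lev 1).
Iteration 2: rows with depends_on in {2,3,4} -> index (id 5, lev 2), rollback (id 6, lev 2), merge (id 8, lev 2).
Iteration 3: lev < 2 fails for all current rows; recursion stops.
SUM(lev) = 0 + 1 + 1 + 1 + 2 + 2 + 2 = 9.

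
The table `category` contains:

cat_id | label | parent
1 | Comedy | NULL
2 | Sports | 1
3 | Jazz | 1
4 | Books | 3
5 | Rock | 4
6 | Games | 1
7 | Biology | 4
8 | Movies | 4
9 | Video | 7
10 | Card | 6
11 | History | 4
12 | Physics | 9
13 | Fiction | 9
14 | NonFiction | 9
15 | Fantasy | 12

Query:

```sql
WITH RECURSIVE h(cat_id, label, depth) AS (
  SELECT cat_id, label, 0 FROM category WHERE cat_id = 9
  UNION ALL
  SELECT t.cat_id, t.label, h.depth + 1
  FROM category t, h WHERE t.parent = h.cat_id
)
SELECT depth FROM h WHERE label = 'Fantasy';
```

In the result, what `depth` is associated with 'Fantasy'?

Base: cat_id=9 (Video) at depth 0.
Iteration 1: rows with parent in {9} -> Physics (id 12, depth 1), Fiction (id 13, depth 1), NonFiction (id 14, depth 1).
Iteration 2: rows with parent in {12,13,14} -> Fantasy (id 15, depth 2).
Iteration 3: no rows with parent in {15}; recursion stops.

2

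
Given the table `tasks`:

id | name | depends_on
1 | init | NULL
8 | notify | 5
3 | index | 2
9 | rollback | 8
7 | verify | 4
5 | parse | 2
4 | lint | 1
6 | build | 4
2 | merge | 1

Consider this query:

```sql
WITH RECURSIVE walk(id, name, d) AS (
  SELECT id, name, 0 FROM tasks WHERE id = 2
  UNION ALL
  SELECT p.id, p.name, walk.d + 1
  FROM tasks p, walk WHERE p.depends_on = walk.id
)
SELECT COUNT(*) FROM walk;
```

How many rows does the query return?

Base: id=2 (merge) at d 0.
Iteration 1: rows with depends_on in {2} -> index (id 3, d 1), parse (id 5, d 1).
Iteration 2: rows with depends_on in {3,5} -> notify (id 8, d 2).
Iteration 3: rows with depends_on in {8} -> rollback (id 9, d 3).
Iteration 4: no rows with depends_on in {9}; recursion stops.
Total rows emitted: 5.

5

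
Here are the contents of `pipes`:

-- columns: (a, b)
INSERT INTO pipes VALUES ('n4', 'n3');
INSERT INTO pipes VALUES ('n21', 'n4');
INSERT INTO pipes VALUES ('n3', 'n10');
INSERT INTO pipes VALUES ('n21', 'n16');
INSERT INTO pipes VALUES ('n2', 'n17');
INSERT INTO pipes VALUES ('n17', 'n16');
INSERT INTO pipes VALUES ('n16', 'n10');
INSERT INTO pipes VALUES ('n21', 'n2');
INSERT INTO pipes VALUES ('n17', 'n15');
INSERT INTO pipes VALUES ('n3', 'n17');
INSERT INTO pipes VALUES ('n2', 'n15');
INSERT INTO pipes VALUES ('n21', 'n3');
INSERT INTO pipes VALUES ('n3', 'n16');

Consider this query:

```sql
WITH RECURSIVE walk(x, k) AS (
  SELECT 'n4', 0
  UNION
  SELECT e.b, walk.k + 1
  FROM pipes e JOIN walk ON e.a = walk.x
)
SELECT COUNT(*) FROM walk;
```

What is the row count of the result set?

9

Base: (n4, k=0).
Iteration 1: edges from {n4} -> (n3, k=1).
Iteration 2: edges from {n3} -> (n10, k=2), (n16, k=2), (n17, k=2).
Iteration 3: edges from {n10,n16,n17} -> (n10, k=3), (n15, k=3), (n16, k=3).
Iteration 4: edges from {n10,n15,n16} -> (n10, k=4).
Iteration 5: no outgoing edges from {n10}; recursion stops.
Total rows emitted: 9.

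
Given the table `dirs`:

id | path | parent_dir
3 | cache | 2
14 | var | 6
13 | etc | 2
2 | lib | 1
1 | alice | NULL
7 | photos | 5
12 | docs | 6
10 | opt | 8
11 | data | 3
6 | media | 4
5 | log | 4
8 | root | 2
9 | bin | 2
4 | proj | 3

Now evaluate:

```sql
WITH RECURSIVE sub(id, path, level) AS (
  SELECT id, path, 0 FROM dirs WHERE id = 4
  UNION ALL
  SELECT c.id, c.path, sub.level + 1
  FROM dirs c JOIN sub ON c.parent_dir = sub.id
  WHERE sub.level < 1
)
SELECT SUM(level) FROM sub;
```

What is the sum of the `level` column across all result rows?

Base: id=4 (proj) at level 0.
Iteration 1: rows with parent_dir in {4} -> log (id 5, level 1), media (id 6, level 1).
Iteration 2: level < 1 fails for all current rows; recursion stops.
SUM(level) = 0 + 1 + 1 = 2.

2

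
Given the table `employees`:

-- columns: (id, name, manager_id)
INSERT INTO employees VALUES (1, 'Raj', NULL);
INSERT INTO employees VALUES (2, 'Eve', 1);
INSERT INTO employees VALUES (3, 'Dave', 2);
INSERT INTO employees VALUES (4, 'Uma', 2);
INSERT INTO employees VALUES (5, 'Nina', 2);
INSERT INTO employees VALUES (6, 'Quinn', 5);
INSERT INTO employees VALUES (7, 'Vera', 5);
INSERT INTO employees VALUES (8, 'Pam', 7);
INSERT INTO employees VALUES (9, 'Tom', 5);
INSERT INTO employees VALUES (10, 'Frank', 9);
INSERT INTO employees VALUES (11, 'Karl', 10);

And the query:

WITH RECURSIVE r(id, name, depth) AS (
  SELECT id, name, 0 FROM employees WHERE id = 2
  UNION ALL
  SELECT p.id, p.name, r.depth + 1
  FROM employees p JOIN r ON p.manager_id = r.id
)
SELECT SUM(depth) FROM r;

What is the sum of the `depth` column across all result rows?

19

Base: id=2 (Eve) at depth 0.
Iteration 1: rows with manager_id in {2} -> Dave (id 3, depth 1), Uma (id 4, depth 1), Nina (id 5, depth 1).
Iteration 2: rows with manager_id in {3,4,5} -> Quinn (id 6, depth 2), Vera (id 7, depth 2), Tom (id 9, depth 2).
Iteration 3: rows with manager_id in {6,7,9} -> Pam (id 8, depth 3), Frank (id 10, depth 3).
Iteration 4: rows with manager_id in {8,10} -> Karl (id 11, depth 4).
Iteration 5: no rows with manager_id in {11}; recursion stops.
SUM(depth) = 0 + 1 + 1 + 1 + 2 + 2 + 2 + 3 + 3 + 4 = 19.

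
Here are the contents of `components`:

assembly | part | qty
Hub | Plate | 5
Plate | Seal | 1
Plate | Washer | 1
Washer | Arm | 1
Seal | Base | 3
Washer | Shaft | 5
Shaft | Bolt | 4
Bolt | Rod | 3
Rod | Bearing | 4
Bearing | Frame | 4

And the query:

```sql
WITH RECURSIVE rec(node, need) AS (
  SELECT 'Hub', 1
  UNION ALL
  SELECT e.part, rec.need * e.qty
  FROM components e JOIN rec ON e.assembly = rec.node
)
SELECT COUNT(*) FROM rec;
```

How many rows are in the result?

Base: (Hub, need=1).
Iteration 1: components of {Hub} -> Plate = 1*5 = 5.
Iteration 2: components of {Plate} -> Seal = 5*1 = 5, Washer = 5*1 = 5.
Iteration 3: components of {Seal,Washer} -> Arm = 5*1 = 5, Base = 5*3 = 15, Shaft = 5*5 = 25.
Iteration 4: components of {Arm,Base,Shaft} -> Bolt = 25*4 = 100.
Iteration 5: components of {Bolt} -> Rod = 100*3 = 300.
Iteration 6: components of {Rod} -> Bearing = 300*4 = 1200.
Iteration 7: components of {Bearing} -> Frame = 1200*4 = 4800.
Iteration 8: no further components; recursion stops.
Total rows emitted: 11.

11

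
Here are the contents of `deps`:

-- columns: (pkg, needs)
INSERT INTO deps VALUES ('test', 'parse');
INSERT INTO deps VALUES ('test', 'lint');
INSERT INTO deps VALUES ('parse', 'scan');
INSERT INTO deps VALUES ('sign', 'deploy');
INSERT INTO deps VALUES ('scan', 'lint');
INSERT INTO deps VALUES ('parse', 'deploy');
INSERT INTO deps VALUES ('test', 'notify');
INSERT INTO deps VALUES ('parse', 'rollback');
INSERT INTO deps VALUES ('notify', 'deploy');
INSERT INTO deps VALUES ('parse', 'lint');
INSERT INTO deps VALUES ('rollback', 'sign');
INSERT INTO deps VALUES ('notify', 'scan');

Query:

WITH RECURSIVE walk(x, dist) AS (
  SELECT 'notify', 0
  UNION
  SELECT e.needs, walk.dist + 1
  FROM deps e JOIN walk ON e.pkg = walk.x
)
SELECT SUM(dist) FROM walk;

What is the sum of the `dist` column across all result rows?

Base: (notify, dist=0).
Iteration 1: edges from {notify} -> (deploy, dist=1), (scan, dist=1).
Iteration 2: edges from {deploy,scan} -> (lint, dist=2).
Iteration 3: no outgoing edges from {lint}; recursion stops.
SUM(dist) = 0 + 1 + 1 + 2 = 4.

4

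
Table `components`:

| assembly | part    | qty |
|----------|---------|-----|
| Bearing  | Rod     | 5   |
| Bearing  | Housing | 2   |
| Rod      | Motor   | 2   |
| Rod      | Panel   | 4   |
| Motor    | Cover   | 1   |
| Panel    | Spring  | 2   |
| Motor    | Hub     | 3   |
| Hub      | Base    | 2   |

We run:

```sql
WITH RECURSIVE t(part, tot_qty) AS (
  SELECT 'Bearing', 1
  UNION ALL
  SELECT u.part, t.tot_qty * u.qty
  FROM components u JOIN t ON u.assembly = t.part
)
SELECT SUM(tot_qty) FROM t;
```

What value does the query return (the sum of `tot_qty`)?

Base: (Bearing, tot_qty=1).
Iteration 1: components of {Bearing} -> Housing = 1*2 = 2, Rod = 1*5 = 5.
Iteration 2: components of {Housing,Rod} -> Motor = 5*2 = 10, Panel = 5*4 = 20.
Iteration 3: components of {Motor,Panel} -> Cover = 10*1 = 10, Hub = 10*3 = 30, Spring = 20*2 = 40.
Iteration 4: components of {Cover,Hub,Spring} -> Base = 30*2 = 60.
Iteration 5: no further components; recursion stops.
SUM(tot_qty) = 1 + 5 + 2 + 10 + 20 + 10 + 30 + 40 + 60 = 178.

178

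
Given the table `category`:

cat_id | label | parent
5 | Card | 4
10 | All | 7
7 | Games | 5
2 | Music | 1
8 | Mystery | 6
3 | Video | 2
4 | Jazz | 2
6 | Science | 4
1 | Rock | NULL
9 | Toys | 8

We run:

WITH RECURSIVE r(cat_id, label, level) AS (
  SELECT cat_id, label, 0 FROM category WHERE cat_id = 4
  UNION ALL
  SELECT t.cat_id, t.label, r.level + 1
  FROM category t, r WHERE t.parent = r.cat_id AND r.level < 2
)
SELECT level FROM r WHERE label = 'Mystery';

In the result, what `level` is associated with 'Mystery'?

Base: cat_id=4 (Jazz) at level 0.
Iteration 1: rows with parent in {4} -> Card (id 5, level 1), Science (id 6, level 1).
Iteration 2: rows with parent in {5,6} -> Games (id 7, level 2), Mystery (id 8, level 2).
Iteration 3: level < 2 fails for all current rows; recursion stops.

2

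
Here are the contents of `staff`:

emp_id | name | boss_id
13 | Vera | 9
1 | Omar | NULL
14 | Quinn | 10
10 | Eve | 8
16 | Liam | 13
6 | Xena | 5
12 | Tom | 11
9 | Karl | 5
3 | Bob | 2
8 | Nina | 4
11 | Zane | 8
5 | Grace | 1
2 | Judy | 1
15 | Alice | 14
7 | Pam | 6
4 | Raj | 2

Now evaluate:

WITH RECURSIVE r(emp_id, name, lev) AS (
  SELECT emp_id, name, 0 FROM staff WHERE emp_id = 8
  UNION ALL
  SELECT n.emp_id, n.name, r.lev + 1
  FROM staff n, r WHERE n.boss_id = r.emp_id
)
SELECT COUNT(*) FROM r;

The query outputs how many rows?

6

Base: emp_id=8 (Nina) at lev 0.
Iteration 1: rows with boss_id in {8} -> Eve (id 10, lev 1), Zane (id 11, lev 1).
Iteration 2: rows with boss_id in {10,11} -> Tom (id 12, lev 2), Quinn (id 14, lev 2).
Iteration 3: rows with boss_id in {12,14} -> Alice (id 15, lev 3).
Iteration 4: no rows with boss_id in {15}; recursion stops.
Total rows emitted: 6.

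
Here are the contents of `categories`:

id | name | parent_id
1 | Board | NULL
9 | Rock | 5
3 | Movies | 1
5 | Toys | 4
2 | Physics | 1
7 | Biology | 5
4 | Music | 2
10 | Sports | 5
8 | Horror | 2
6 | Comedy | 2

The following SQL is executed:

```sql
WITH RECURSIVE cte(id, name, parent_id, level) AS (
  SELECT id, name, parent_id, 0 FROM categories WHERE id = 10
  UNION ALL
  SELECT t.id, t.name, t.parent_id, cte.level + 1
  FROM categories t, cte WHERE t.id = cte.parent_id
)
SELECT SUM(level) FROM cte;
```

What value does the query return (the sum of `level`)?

10

Base: id=10 (Sports), parent_id=5, level 0.
Iteration 1: join on id=5 -> Toys (id 5, parent_id=4, level 1).
Iteration 2: join on id=4 -> Music (id 4, parent_id=2, level 2).
Iteration 3: join on id=2 -> Physics (id 2, parent_id=1, level 3).
Iteration 4: join on id=1 -> Board (id 1, parent_id=NULL, level 4).
Iteration 5: parent_id is NULL; no match; recursion stops.
SUM(level) = 0 + 1 + 2 + 3 + 4 = 10.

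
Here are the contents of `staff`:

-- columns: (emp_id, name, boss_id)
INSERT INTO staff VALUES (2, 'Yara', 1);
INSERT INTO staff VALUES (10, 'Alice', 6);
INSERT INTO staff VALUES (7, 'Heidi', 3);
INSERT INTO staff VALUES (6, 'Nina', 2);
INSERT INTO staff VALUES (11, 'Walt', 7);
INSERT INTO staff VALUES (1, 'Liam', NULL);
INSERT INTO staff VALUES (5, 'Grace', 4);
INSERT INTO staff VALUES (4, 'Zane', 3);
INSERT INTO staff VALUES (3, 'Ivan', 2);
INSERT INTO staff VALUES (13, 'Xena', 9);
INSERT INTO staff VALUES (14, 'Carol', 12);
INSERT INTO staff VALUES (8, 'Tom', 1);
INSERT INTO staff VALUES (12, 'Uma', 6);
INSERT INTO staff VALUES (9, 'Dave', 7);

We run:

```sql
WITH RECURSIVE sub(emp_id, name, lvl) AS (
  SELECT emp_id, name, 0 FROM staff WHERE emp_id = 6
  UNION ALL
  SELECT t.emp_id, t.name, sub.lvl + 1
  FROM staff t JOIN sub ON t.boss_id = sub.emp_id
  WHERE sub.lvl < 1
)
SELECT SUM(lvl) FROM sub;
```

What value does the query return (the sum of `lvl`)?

Base: emp_id=6 (Nina) at lvl 0.
Iteration 1: rows with boss_id in {6} -> Alice (id 10, lvl 1), Uma (id 12, lvl 1).
Iteration 2: lvl < 1 fails for all current rows; recursion stops.
SUM(lvl) = 0 + 1 + 1 = 2.

2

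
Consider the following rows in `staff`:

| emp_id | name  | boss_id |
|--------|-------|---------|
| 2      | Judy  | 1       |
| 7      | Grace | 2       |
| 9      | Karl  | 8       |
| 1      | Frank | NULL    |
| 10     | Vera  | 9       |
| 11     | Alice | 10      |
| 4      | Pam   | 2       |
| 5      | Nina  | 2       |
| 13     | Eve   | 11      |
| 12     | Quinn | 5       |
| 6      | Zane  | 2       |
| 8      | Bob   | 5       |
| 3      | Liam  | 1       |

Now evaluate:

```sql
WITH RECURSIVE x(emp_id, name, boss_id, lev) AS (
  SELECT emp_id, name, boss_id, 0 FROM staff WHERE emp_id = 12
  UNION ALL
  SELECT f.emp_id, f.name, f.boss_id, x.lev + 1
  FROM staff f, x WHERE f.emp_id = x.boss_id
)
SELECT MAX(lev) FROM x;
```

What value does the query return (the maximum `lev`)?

Base: emp_id=12 (Quinn), boss_id=5, lev 0.
Iteration 1: join on emp_id=5 -> Nina (id 5, boss_id=2, lev 1).
Iteration 2: join on emp_id=2 -> Judy (id 2, boss_id=1, lev 2).
Iteration 3: join on emp_id=1 -> Frank (id 1, boss_id=NULL, lev 3).
Iteration 4: boss_id is NULL; no match; recursion stops.
lev values: 0, 1, 2, 3; the maximum is 3.

3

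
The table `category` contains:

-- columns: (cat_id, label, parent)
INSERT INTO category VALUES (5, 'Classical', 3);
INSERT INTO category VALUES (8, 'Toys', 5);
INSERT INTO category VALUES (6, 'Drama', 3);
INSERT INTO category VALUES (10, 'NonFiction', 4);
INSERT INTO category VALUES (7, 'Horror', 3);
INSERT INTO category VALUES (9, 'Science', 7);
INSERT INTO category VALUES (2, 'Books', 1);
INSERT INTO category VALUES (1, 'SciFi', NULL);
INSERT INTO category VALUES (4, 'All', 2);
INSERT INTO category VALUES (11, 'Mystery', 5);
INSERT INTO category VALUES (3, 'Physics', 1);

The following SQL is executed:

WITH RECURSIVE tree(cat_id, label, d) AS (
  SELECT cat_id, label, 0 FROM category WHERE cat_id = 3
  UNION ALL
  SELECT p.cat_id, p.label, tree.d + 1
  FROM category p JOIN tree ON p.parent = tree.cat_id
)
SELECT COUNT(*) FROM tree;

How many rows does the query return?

Base: cat_id=3 (Physics) at d 0.
Iteration 1: rows with parent in {3} -> Classical (id 5, d 1), Drama (id 6, d 1), Horror (id 7, d 1).
Iteration 2: rows with parent in {5,6,7} -> Toys (id 8, d 2), Science (id 9, d 2), Mystery (id 11, d 2).
Iteration 3: no rows with parent in {8,9,11}; recursion stops.
Total rows emitted: 7.

7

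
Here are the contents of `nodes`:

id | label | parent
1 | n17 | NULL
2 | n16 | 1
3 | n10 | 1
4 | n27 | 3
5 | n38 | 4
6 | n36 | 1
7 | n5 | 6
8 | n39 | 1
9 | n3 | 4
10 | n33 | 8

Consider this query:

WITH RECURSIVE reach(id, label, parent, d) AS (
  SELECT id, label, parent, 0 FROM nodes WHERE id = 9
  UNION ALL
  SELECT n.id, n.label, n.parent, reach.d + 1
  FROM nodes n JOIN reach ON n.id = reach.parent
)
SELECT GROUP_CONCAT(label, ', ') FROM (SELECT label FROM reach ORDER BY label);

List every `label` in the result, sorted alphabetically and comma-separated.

n10, n17, n27, n3

Base: id=9 (n3), parent=4, d 0.
Iteration 1: join on id=4 -> n27 (id 4, parent=3, d 1).
Iteration 2: join on id=3 -> n10 (id 3, parent=1, d 2).
Iteration 3: join on id=1 -> n17 (id 1, parent=NULL, d 3).
Iteration 4: parent is NULL; no match; recursion stops.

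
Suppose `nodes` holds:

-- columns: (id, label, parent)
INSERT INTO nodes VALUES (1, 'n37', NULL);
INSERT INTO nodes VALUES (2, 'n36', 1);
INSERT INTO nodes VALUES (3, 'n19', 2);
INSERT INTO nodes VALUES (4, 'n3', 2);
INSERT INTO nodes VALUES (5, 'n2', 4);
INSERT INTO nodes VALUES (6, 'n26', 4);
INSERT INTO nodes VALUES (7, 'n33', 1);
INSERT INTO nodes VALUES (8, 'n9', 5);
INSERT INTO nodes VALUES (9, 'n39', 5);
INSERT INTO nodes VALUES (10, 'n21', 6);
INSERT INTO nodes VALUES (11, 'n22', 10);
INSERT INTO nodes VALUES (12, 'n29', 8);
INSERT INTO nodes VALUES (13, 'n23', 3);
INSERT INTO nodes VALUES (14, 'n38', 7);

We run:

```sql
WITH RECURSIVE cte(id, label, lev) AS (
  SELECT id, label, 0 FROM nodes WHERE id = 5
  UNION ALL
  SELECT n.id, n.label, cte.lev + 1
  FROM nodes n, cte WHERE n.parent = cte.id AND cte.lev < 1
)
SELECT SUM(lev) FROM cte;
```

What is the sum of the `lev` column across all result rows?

Base: id=5 (n2) at lev 0.
Iteration 1: rows with parent in {5} -> n9 (id 8, lev 1), n39 (id 9, lev 1).
Iteration 2: lev < 1 fails for all current rows; recursion stops.
SUM(lev) = 0 + 1 + 1 = 2.

2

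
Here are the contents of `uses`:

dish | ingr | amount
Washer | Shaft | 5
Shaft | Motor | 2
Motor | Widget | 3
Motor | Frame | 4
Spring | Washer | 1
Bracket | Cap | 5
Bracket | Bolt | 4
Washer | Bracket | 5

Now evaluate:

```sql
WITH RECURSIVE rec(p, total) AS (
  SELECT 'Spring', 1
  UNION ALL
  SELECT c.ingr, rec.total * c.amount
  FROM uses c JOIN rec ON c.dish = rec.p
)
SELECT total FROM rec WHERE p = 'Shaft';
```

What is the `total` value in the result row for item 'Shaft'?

5

Base: (Spring, total=1).
Iteration 1: components of {Spring} -> Washer = 1*1 = 1.
Iteration 2: components of {Washer} -> Bracket = 1*5 = 5, Shaft = 1*5 = 5.
Iteration 3: components of {Bracket,Shaft} -> Bolt = 5*4 = 20, Cap = 5*5 = 25, Motor = 5*2 = 10.
Iteration 4: components of {Bolt,Cap,Motor} -> Frame = 10*4 = 40, Widget = 10*3 = 30.
Iteration 5: no further components; recursion stops.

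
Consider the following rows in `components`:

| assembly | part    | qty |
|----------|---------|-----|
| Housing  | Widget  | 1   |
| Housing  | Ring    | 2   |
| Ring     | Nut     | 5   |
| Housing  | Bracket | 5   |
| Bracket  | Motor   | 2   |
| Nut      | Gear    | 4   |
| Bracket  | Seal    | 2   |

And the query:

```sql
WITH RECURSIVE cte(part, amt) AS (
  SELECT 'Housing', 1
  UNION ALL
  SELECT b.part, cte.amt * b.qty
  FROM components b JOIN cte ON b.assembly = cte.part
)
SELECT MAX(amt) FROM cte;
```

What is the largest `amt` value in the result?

Base: (Housing, amt=1).
Iteration 1: components of {Housing} -> Bracket = 1*5 = 5, Ring = 1*2 = 2, Widget = 1*1 = 1.
Iteration 2: components of {Bracket,Ring,Widget} -> Motor = 5*2 = 10, Nut = 2*5 = 10, Seal = 5*2 = 10.
Iteration 3: components of {Motor,Nut,Seal} -> Gear = 10*4 = 40.
Iteration 4: no further components; recursion stops.
amt values: 1, 1, 2, 5, 10, 10, 10, 40; the maximum is 40.

40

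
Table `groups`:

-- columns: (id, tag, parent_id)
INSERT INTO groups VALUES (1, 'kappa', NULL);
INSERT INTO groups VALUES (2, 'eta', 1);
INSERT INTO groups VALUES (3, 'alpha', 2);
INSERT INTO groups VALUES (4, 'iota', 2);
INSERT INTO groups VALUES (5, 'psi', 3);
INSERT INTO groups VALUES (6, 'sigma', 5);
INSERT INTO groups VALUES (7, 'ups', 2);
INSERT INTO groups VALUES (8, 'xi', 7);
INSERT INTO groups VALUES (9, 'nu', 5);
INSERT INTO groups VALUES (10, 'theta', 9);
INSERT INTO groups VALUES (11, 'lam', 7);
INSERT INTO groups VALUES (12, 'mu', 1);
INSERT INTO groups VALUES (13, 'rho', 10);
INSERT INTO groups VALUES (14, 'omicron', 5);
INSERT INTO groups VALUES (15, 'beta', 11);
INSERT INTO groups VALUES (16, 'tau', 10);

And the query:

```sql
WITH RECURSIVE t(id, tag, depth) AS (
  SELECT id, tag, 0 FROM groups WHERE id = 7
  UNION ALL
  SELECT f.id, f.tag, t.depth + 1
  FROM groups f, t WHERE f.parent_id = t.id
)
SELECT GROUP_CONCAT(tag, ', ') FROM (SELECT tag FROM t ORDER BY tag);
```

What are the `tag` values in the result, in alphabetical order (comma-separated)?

beta, lam, ups, xi

Base: id=7 (ups) at depth 0.
Iteration 1: rows with parent_id in {7} -> xi (id 8, depth 1), lam (id 11, depth 1).
Iteration 2: rows with parent_id in {8,11} -> beta (id 15, depth 2).
Iteration 3: no rows with parent_id in {15}; recursion stops.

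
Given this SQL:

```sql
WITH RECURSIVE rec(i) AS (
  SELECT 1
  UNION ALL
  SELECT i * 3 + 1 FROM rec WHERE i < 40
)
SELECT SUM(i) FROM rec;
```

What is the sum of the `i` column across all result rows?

58

Base: i=1.
Iteration 1: 1 < 40 holds -> i = 1 * 3 + 1 = 4.
Iteration 2: 4 < 40 holds -> i = 4 * 3 + 1 = 13.
Iteration 3: 13 < 40 holds -> i = 13 * 3 + 1 = 40.
Iteration 4: 40 < 40 fails; recursion stops.
SUM(i) = 1 + 4 + 13 + 40 = 58.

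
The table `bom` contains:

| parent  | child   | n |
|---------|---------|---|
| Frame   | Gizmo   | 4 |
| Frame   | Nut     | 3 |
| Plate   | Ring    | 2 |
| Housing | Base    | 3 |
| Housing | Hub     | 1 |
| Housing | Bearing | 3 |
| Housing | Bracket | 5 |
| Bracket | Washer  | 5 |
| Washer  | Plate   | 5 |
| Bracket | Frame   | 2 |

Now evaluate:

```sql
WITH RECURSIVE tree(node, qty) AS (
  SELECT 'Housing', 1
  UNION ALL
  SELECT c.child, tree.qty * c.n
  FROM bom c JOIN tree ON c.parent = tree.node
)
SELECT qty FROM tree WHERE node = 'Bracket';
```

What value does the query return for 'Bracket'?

Base: (Housing, qty=1).
Iteration 1: components of {Housing} -> Base = 1*3 = 3, Bearing = 1*3 = 3, Bracket = 1*5 = 5, Hub = 1*1 = 1.
Iteration 2: components of {Base,Bearing,Bracket,Hub} -> Frame = 5*2 = 10, Washer = 5*5 = 25.
Iteration 3: components of {Frame,Washer} -> Gizmo = 10*4 = 40, Nut = 10*3 = 30, Plate = 25*5 = 125.
Iteration 4: components of {Gizmo,Nut,Plate} -> Ring = 125*2 = 250.
Iteration 5: no further components; recursion stops.

5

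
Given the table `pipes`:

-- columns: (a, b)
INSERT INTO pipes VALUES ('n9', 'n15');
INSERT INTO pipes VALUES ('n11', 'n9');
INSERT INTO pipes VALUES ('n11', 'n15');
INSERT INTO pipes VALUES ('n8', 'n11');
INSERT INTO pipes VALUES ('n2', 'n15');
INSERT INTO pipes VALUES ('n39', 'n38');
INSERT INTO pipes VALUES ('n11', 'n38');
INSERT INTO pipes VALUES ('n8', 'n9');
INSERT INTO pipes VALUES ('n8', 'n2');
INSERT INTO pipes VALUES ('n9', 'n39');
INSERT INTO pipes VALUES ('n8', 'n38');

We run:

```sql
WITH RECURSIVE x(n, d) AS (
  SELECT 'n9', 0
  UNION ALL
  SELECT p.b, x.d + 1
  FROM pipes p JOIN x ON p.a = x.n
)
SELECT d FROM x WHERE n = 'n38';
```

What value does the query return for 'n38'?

2

Base: (n9, d=0).
Iteration 1: edges from {n9} -> (n15, d=1), (n39, d=1).
Iteration 2: edges from {n15,n39} -> (n38, d=2).
Iteration 3: no outgoing edges from {n38}; recursion stops.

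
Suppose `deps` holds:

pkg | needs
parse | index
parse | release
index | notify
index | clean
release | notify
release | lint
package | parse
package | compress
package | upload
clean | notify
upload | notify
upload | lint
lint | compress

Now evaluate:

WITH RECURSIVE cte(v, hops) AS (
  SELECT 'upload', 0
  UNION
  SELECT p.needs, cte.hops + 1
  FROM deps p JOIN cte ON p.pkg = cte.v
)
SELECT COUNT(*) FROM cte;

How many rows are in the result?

4

Base: (upload, hops=0).
Iteration 1: edges from {upload} -> (lint, hops=1), (notify, hops=1).
Iteration 2: edges from {lint,notify} -> (compress, hops=2).
Iteration 3: no outgoing edges from {compress}; recursion stops.
Total rows emitted: 4.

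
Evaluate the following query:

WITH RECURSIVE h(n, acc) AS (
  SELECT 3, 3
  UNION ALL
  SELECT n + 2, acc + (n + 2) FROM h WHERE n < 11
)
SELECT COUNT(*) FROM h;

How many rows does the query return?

Base: n=3, acc=3.
Iteration 1: 3 < 11 holds -> n = 3 + 2 = 5, acc = 3 + 5 = 8.
Iteration 2: 5 < 11 holds -> n = 5 + 2 = 7, acc = 8 + 7 = 15.
Iteration 3: 7 < 11 holds -> n = 7 + 2 = 9, acc = 15 + 9 = 24.
Iteration 4: 9 < 11 holds -> n = 9 + 2 = 11, acc = 24 + 11 = 35.
Iteration 5: 11 < 11 fails; recursion stops.
Total rows emitted: 5.

5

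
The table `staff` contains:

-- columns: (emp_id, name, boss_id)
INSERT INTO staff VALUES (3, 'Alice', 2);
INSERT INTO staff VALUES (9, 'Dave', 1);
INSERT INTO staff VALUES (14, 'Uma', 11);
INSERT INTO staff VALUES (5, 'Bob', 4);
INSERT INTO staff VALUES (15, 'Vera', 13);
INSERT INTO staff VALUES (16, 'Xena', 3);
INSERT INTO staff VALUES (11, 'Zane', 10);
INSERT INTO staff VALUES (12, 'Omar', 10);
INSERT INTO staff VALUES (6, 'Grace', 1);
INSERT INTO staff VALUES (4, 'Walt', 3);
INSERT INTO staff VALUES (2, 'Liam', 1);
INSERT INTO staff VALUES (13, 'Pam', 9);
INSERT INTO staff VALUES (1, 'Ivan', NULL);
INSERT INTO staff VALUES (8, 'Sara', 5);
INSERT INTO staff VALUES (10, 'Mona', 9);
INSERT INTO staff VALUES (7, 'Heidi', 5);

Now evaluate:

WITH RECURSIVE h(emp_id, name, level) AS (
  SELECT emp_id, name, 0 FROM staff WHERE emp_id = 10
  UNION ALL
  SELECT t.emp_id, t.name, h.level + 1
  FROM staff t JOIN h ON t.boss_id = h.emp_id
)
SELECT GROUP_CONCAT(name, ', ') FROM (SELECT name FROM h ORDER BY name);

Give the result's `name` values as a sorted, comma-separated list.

Base: emp_id=10 (Mona) at level 0.
Iteration 1: rows with boss_id in {10} -> Zane (id 11, level 1), Omar (id 12, level 1).
Iteration 2: rows with boss_id in {11,12} -> Uma (id 14, level 2).
Iteration 3: no rows with boss_id in {14}; recursion stops.

Mona, Omar, Uma, Zane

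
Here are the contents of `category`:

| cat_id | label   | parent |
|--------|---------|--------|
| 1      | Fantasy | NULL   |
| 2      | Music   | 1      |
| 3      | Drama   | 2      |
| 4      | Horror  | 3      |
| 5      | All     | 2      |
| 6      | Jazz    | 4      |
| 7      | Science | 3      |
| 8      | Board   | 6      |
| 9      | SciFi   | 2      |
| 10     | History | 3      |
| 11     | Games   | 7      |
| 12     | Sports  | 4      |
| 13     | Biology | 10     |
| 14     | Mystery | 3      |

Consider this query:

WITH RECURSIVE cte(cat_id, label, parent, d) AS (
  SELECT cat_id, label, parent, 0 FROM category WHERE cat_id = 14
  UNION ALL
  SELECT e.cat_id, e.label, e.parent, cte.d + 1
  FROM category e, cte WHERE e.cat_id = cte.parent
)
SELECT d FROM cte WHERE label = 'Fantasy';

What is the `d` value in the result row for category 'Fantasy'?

Base: cat_id=14 (Mystery), parent=3, d 0.
Iteration 1: join on cat_id=3 -> Drama (id 3, parent=2, d 1).
Iteration 2: join on cat_id=2 -> Music (id 2, parent=1, d 2).
Iteration 3: join on cat_id=1 -> Fantasy (id 1, parent=NULL, d 3).
Iteration 4: parent is NULL; no match; recursion stops.

3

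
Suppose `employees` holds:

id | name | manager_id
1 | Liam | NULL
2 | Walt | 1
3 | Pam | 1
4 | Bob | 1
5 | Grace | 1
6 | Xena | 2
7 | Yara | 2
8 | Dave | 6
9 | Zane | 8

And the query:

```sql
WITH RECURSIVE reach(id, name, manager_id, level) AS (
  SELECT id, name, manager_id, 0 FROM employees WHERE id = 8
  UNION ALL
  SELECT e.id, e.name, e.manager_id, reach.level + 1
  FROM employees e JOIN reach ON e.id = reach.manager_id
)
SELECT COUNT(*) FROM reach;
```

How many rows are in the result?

Base: id=8 (Dave), manager_id=6, level 0.
Iteration 1: join on id=6 -> Xena (id 6, manager_id=2, level 1).
Iteration 2: join on id=2 -> Walt (id 2, manager_id=1, level 2).
Iteration 3: join on id=1 -> Liam (id 1, manager_id=NULL, level 3).
Iteration 4: manager_id is NULL; no match; recursion stops.
Total rows emitted: 4.

4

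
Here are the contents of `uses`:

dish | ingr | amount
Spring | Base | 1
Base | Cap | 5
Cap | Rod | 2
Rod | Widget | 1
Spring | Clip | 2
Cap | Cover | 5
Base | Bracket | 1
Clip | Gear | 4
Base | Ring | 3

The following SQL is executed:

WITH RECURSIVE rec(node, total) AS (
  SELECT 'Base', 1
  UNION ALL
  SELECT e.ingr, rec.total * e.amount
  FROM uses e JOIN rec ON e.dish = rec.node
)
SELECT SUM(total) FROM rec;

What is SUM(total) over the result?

55

Base: (Base, total=1).
Iteration 1: components of {Base} -> Bracket = 1*1 = 1, Cap = 1*5 = 5, Ring = 1*3 = 3.
Iteration 2: components of {Bracket,Cap,Ring} -> Cover = 5*5 = 25, Rod = 5*2 = 10.
Iteration 3: components of {Cover,Rod} -> Widget = 10*1 = 10.
Iteration 4: no further components; recursion stops.
SUM(total) = 1 + 5 + 1 + 3 + 10 + 25 + 10 = 55.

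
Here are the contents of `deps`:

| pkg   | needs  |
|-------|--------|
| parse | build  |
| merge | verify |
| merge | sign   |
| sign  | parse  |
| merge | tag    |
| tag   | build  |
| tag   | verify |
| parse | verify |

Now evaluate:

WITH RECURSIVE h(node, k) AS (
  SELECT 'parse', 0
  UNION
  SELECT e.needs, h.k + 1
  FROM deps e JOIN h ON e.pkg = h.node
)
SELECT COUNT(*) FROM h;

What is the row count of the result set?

Base: (parse, k=0).
Iteration 1: edges from {parse} -> (build, k=1), (verify, k=1).
Iteration 2: no outgoing edges from {build,verify}; recursion stops.
Total rows emitted: 3.

3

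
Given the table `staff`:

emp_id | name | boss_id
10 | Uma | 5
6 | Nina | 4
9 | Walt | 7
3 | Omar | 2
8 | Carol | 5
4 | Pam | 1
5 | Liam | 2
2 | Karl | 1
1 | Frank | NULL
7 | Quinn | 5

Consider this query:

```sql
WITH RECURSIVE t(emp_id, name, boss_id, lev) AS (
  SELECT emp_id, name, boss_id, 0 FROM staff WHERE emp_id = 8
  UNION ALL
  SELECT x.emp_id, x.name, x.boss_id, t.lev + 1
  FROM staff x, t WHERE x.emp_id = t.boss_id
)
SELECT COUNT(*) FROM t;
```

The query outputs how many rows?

4

Base: emp_id=8 (Carol), boss_id=5, lev 0.
Iteration 1: join on emp_id=5 -> Liam (id 5, boss_id=2, lev 1).
Iteration 2: join on emp_id=2 -> Karl (id 2, boss_id=1, lev 2).
Iteration 3: join on emp_id=1 -> Frank (id 1, boss_id=NULL, lev 3).
Iteration 4: boss_id is NULL; no match; recursion stops.
Total rows emitted: 4.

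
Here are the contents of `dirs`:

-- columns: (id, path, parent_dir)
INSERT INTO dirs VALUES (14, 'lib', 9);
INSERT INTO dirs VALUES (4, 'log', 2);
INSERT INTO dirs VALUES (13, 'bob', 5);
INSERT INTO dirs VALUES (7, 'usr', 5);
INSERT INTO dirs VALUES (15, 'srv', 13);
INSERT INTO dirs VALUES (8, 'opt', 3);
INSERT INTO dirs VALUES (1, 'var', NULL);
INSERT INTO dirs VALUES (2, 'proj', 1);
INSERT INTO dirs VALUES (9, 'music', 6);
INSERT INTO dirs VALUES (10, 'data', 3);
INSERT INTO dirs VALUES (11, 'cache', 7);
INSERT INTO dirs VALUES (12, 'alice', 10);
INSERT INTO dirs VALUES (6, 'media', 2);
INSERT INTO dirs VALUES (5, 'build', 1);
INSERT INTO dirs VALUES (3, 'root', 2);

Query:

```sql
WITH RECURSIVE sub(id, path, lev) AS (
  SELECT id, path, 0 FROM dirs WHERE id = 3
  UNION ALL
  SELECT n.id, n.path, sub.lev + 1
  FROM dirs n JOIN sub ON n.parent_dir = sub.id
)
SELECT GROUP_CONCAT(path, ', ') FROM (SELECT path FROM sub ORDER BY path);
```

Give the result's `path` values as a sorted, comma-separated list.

Base: id=3 (root) at lev 0.
Iteration 1: rows with parent_dir in {3} -> opt (id 8, lev 1), data (id 10, lev 1).
Iteration 2: rows with parent_dir in {8,10} -> alice (id 12, lev 2).
Iteration 3: no rows with parent_dir in {12}; recursion stops.

alice, data, opt, root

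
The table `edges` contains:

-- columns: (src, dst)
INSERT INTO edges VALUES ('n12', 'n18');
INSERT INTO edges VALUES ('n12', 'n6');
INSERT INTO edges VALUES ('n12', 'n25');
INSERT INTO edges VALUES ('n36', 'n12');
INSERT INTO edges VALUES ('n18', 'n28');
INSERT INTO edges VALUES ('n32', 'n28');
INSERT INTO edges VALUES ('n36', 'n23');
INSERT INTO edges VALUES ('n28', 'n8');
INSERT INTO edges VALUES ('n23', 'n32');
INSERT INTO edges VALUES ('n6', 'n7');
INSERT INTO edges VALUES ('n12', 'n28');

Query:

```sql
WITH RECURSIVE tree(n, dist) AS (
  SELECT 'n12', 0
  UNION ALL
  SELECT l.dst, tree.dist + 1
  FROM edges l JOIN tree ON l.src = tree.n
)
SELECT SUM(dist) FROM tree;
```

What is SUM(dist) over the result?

13

Base: (n12, dist=0).
Iteration 1: edges from {n12} -> (n18, dist=1), (n25, dist=1), (n28, dist=1), (n6, dist=1).
Iteration 2: edges from {n18,n25,n28,n6} -> (n28, dist=2), (n7, dist=2), (n8, dist=2).
Iteration 3: edges from {n28,n7,n8} -> (n8, dist=3).
Iteration 4: no outgoing edges from {n8}; recursion stops.
SUM(dist) = 0 + 1 + 1 + 1 + 1 + 2 + 2 + 2 + 3 = 13.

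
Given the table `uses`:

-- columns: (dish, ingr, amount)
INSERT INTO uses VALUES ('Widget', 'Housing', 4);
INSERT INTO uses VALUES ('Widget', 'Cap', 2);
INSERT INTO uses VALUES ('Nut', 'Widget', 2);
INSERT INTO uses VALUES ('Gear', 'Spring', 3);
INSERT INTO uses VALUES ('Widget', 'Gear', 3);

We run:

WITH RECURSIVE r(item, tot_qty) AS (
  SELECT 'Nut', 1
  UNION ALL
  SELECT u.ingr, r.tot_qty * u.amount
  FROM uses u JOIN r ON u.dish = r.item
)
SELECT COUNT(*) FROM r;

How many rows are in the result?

Base: (Nut, tot_qty=1).
Iteration 1: components of {Nut} -> Widget = 1*2 = 2.
Iteration 2: components of {Widget} -> Cap = 2*2 = 4, Gear = 2*3 = 6, Housing = 2*4 = 8.
Iteration 3: components of {Cap,Gear,Housing} -> Spring = 6*3 = 18.
Iteration 4: no further components; recursion stops.
Total rows emitted: 6.

6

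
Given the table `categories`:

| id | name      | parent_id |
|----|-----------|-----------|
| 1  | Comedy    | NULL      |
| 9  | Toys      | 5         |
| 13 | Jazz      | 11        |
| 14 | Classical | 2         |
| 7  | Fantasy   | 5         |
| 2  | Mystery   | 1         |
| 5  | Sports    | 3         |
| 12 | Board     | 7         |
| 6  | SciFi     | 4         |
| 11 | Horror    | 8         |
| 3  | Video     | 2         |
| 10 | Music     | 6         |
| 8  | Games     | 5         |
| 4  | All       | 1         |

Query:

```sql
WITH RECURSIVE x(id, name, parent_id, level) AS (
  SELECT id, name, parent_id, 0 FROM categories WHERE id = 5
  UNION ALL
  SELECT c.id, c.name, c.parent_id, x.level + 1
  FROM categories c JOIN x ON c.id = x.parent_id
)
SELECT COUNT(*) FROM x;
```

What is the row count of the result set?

Base: id=5 (Sports), parent_id=3, level 0.
Iteration 1: join on id=3 -> Video (id 3, parent_id=2, level 1).
Iteration 2: join on id=2 -> Mystery (id 2, parent_id=1, level 2).
Iteration 3: join on id=1 -> Comedy (id 1, parent_id=NULL, level 3).
Iteration 4: parent_id is NULL; no match; recursion stops.
Total rows emitted: 4.

4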